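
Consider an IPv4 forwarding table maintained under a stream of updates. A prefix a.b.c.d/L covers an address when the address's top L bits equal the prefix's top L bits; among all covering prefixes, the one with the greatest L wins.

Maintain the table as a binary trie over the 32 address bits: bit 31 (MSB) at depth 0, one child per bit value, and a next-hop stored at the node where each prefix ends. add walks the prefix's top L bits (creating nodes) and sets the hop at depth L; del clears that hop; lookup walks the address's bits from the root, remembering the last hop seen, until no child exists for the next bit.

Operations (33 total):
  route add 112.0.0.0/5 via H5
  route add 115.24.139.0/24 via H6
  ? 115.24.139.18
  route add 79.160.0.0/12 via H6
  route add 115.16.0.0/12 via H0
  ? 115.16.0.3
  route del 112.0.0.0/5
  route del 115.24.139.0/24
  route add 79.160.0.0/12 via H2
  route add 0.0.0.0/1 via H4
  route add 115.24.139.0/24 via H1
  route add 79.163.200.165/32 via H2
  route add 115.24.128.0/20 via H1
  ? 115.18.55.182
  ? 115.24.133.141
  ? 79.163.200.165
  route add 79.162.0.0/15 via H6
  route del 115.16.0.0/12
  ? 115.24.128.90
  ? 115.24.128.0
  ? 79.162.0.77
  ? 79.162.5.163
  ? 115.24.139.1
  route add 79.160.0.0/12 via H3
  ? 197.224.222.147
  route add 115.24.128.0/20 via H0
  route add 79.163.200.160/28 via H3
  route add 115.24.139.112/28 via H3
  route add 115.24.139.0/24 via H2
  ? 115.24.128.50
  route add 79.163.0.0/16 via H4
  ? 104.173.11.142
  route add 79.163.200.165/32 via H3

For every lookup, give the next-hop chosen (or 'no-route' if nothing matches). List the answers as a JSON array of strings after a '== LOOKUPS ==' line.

Trace:
  add 112.0.0.0/5 -> H5 at depth 5
  add 115.24.139.0/24 -> H6 at depth 24
  Q 115.24.139.18: descend 011100110001100010001011 ; hops seen [H5,H6] ; pick H6
  add 79.160.0.0/12 -> H6 at depth 12
  add 115.16.0.0/12 -> H0 at depth 12
  Q 115.16.0.3: descend 011100110001 ; hops seen [H5,H0] ; pick H0
  - 112.0.0.0/5 clear@5
  - 115.24.139.0/24 clear@24
  add 79.160.0.0/12 -> H2 at depth 12
  add 0.0.0.0/1 -> H4 at depth 1
  add 115.24.139.0/24 -> H1 at depth 24
  add 79.163.200.165/32 -> H2 at depth 32
  add 115.24.128.0/20 -> H1 at depth 20
  Q 115.18.55.182: descend 011100110001 ; hops seen [H4,H0] ; pick H0
  Q 115.24.133.141: descend 01110011000110001000 ; hops seen [H4,H0,H1] ; pick H1
  Q 79.163.200.165: descend 01001111101000111100100010100101 ; hops seen [H4,H2,H2] ; pick H2
  add 79.162.0.0/15 -> H6 at depth 15
  - 115.16.0.0/12 clear@12
  Q 115.24.128.90: descend 01110011000110001000 ; hops seen [H4,H1] ; pick H1
  Q 115.24.128.0: descend 01110011000110001000 ; hops seen [H4,H1] ; pick H1
  Q 79.162.0.77: descend 010011111010001 ; hops seen [H4,H2,H6] ; pick H6
  Q 79.162.5.163: descend 010011111010001 ; hops seen [H4,H2,H6] ; pick H6
  Q 115.24.139.1: descend 011100110001100010001011 ; hops seen [H4,H1,H1] ; pick H1
  add 79.160.0.0/12 -> H3 at depth 12
  Q 197.224.222.147: descend ε ; hops seen [∅] ; pick no-route
  add 115.24.128.0/20 -> H0 at depth 20
  add 79.163.200.160/28 -> H3 at depth 28
  add 115.24.139.112/28 -> H3 at depth 28
  add 115.24.139.0/24 -> H2 at depth 24
  Q 115.24.128.50: descend 01110011000110001000 ; hops seen [H4,H0] ; pick H0
  add 79.163.0.0/16 -> H4 at depth 16
  Q 104.173.11.142: descend 011 ; hops seen [H4] ; pick H4
  add 79.163.200.165/32 -> H3 at depth 32

== LOOKUPS ==
["H6","H0","H0","H1","H2","H1","H1","H6","H6","H1","no-route","H0","H4"]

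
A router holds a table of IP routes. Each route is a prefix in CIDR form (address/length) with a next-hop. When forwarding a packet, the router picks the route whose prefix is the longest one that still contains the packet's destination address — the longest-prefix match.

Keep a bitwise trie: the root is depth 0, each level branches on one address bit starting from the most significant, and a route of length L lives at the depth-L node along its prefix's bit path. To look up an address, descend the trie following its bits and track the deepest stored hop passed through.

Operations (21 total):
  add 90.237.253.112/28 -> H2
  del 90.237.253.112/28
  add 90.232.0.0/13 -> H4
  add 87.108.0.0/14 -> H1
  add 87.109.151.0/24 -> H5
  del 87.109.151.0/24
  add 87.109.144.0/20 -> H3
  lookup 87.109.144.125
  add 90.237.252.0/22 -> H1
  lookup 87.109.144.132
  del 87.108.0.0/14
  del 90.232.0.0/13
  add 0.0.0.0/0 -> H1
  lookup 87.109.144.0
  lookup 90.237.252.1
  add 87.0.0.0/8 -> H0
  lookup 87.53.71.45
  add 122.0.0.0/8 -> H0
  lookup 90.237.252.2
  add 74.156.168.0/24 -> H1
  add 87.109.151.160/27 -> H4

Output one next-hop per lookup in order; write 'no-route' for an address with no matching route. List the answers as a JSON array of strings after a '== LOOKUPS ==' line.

Trace:
  add 90.237.253.112/28 -> H2 at depth 28
  del 90.237.253.112/28 (clear depth 28)
  add 90.232.0.0/13 -> H4 at depth 13
  add 87.108.0.0/14 -> H1 at depth 14
  add 87.109.151.0/24 -> H5 at depth 24
  del 87.109.151.0/24 (clear depth 24)
  add 87.109.144.0/20 -> H3 at depth 20
  Q 87.109.144.125: descend 010101110110110110010 ; hops seen [H1,H3] ; pick H3
  add 90.237.252.0/22 -> H1 at depth 22
  Q 87.109.144.132: descend 010101110110110110010 ; hops seen [H1,H3] ; pick H3
  del 87.108.0.0/14 (clear depth 14)
  del 90.232.0.0/13 (clear depth 13)
  add 0.0.0.0/0 -> H1 at depth 0
  Q 87.109.144.0: descend 010101110110110110010 ; hops seen [H1,H3] ; pick H3
  Q 90.237.252.1: descend 01011010111011011111110 ; hops seen [H1,H1] ; pick H1
  add 87.0.0.0/8 -> H0 at depth 8
  Q 87.53.71.45: descend 010101110 ; hops seen [H1,H0] ; pick H0
  add 122.0.0.0/8 -> H0 at depth 8
  Q 90.237.252.2: descend 01011010111011011111110 ; hops seen [H1,H1] ; pick H1
  add 74.156.168.0/24 -> H1 at depth 24
  add 87.109.151.160/27 -> H4 at depth 27

== LOOKUPS ==
["H3","H3","H3","H1","H0","H1"]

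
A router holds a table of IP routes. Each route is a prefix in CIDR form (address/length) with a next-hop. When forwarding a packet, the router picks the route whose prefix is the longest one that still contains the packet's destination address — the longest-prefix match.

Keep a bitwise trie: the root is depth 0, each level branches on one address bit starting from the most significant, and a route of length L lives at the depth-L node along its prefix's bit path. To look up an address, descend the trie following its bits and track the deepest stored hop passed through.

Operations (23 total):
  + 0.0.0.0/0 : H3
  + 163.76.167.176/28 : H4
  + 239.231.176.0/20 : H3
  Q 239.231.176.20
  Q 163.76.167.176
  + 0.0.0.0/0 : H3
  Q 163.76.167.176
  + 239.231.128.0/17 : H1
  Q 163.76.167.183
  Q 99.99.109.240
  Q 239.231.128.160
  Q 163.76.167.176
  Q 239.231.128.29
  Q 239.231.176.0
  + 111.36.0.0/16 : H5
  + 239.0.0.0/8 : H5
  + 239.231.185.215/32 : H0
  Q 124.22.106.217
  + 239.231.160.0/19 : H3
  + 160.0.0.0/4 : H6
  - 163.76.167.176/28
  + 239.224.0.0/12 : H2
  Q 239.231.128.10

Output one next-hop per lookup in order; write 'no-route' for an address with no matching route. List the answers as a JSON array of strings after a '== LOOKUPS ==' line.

Trace:
  + 0.0.0.0/0 (H3) depth=0
  + 163.76.167.176/28 (H4) depth=28
  + 239.231.176.0/20 (H3) depth=20
  lookup 239.231.176.20: bits 11101111111001111011 walk d0:H3→d1:-→d2:-→d3:-→d4:-→d5:-→d6:-→d7:-→d8:-→d9:-→d10:-→d11:-→d12:-→d13:-→d14:-→d15:-→d16:-→d17:-→d18:-→d19:-→d20:H3 -> H3
  lookup 163.76.167.176: bits 1010001101001100101001111011 walk d0:H3→d1:-→d2:-→d3:-→d4:-→d5:-→d6:-→d7:-→d8:-→d9:-→d10:-→d11:-→d12:-→d13:-→d14:-→d15:-→d16:-→d17:-→d18:-→d19:-→d20:-→d21:-→d22:-→d23:-→d24:-→d25:-→d26:-→d27:-→d28:H4 -> H4
  + 0.0.0.0/0 (H3) depth=0
  lookup 163.76.167.176: bits 1010001101001100101001111011 walk d0:H3→d1:-→d2:-→d3:-→d4:-→d5:-→d6:-→d7:-→d8:-→d9:-→d10:-→d11:-→d12:-→d13:-→d14:-→d15:-→d16:-→d17:-→d18:-→d19:-→d20:-→d21:-→d22:-→d23:-→d24:-→d25:-→d26:-→d27:-→d28:H4 -> H4
  + 239.231.128.0/17 (H1) depth=17
  lookup 163.76.167.183: bits 1010001101001100101001111011 walk d0:H3→d1:-→d2:-→d3:-→d4:-→d5:-→d6:-→d7:-→d8:-→d9:-→d10:-→d11:-→d12:-→d13:-→d14:-→d15:-→d16:-→d17:-→d18:-→d19:-→d20:-→d21:-→d22:-→d23:-→d24:-→d25:-→d26:-→d27:-→d28:H4 -> H4
  lookup 99.99.109.240: bits ε walk d0:H3 -> H3
  lookup 239.231.128.160: bits 111011111110011110 walk d0:H3→d1:-→d2:-→d3:-→d4:-→d5:-→d6:-→d7:-→d8:-→d9:-→d10:-→d11:-→d12:-→d13:-→d14:-→d15:-→d16:-→d17:H1→d18:- -> H1
  lookup 163.76.167.176: bits 1010001101001100101001111011 walk d0:H3→d1:-→d2:-→d3:-→d4:-→d5:-→d6:-→d7:-→d8:-→d9:-→d10:-→d11:-→d12:-→d13:-→d14:-→d15:-→d16:-→d17:-→d18:-→d19:-→d20:-→d21:-→d22:-→d23:-→d24:-→d25:-→d26:-→d27:-→d28:H4 -> H4
  lookup 239.231.128.29: bits 111011111110011110 walk d0:H3→d1:-→d2:-→d3:-→d4:-→d5:-→d6:-→d7:-→d8:-→d9:-→d10:-→d11:-→d12:-→d13:-→d14:-→d15:-→d16:-→d17:H1→d18:- -> H1
  lookup 239.231.176.0: bits 11101111111001111011 walk d0:H3→d1:-→d2:-→d3:-→d4:-→d5:-→d6:-→d7:-→d8:-→d9:-→d10:-→d11:-→d12:-→d13:-→d14:-→d15:-→d16:-→d17:H1→d18:-→d19:-→d20:H3 -> H3
  + 111.36.0.0/16 (H5) depth=16
  + 239.0.0.0/8 (H5) depth=8
  + 239.231.185.215/32 (H0) depth=32
  lookup 124.22.106.217: bits 011 walk d0:H3→d1:-→d2:-→d3:- -> H3
  + 239.231.160.0/19 (H3) depth=19
  + 160.0.0.0/4 (H6) depth=4
  - 163.76.167.176/28 clear@28
  + 239.224.0.0/12 (H2) depth=12
  lookup 239.231.128.10: bits 111011111110011110 walk d0:H3→d1:-→d2:-→d3:-→d4:-→d5:-→d6:-→d7:-→d8:H5→d9:-→d10:-→d11:-→d12:H2→d13:-→d14:-→d15:-→d16:-→d17:H1→d18:- -> H1

== LOOKUPS ==
["H3","H4","H4","H4","H3","H1","H4","H1","H3","H3","H1"]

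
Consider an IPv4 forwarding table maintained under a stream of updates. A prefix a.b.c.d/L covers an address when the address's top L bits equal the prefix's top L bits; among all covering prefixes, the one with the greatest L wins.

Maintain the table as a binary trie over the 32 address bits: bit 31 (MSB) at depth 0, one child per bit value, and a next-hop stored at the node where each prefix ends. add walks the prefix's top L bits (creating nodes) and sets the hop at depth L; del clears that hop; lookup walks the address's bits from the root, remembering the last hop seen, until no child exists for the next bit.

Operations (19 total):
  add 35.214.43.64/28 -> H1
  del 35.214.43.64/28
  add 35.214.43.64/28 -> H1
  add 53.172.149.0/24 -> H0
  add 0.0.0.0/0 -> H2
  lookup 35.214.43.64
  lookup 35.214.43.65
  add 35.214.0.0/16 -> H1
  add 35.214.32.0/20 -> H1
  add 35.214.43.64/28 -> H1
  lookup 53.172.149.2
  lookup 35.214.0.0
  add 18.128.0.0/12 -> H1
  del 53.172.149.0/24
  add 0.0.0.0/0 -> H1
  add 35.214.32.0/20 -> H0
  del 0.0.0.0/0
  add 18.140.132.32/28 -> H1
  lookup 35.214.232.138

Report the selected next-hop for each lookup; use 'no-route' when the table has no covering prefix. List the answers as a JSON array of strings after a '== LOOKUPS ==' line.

Apply in order:
  + 35.214.43.64/28 (H1) depth=28
  del 35.214.43.64/28 (clear depth 28)
  + 35.214.43.64/28 (H1) depth=28
  + 53.172.149.0/24 (H0) depth=24
  + 0.0.0.0/0 (H2) depth=0
  lookup 35.214.43.64: bits 0010001111010110001010110100 walk d0:H2→d1:-→d2:-→d3:-→d4:-→d5:-→d6:-→d7:-→d8:-→d9:-→d10:-→d11:-→d12:-→d13:-→d14:-→d15:-→d16:-→d17:-→d18:-→d19:-→d20:-→d21:-→d22:-→d23:-→d24:-→d25:-→d26:-→d27:-→d28:H1 -> H1
  lookup 35.214.43.65: bits 0010001111010110001010110100 walk d0:H2→d1:-→d2:-→d3:-→d4:-→d5:-→d6:-→d7:-→d8:-→d9:-→d10:-→d11:-→d12:-→d13:-→d14:-→d15:-→d16:-→d17:-→d18:-→d19:-→d20:-→d21:-→d22:-→d23:-→d24:-→d25:-→d26:-→d27:-→d28:H1 -> H1
  + 35.214.0.0/16 (H1) depth=16
  + 35.214.32.0/20 (H1) depth=20
  + 35.214.43.64/28 (H1) depth=28
  lookup 53.172.149.2: bits 001101011010110010010101 walk d0:H2→d1:-→d2:-→d3:-→d4:-→d5:-→d6:-→d7:-→d8:-→d9:-→d10:-→d11:-→d12:-→d13:-→d14:-→d15:-→d16:-→d17:-→d18:-→d19:-→d20:-→d21:-→d22:-→d23:-→d24:H0 -> H0
  lookup 35.214.0.0: bits 001000111101011000 walk d0:H2→d1:-→d2:-→d3:-→d4:-→d5:-→d6:-→d7:-→d8:-→d9:-→d10:-→d11:-→d12:-→d13:-→d14:-→d15:-→d16:H1→d17:-→d18:- -> H1
  + 18.128.0.0/12 (H1) depth=12
  del 53.172.149.0/24 (clear depth 24)
  + 0.0.0.0/0 (H1) depth=0
  + 35.214.32.0/20 (H0) depth=20
  del 0.0.0.0/0 (clear depth 0)
  + 18.140.132.32/28 (H1) depth=28
  lookup 35.214.232.138: bits 0010001111010110 walk d0:-→d1:-→d2:-→d3:-→d4:-→d5:-→d6:-→d7:-→d8:-→d9:-→d10:-→d11:-→d12:-→d13:-→d14:-→d15:-→d16:H1 -> H1

== LOOKUPS ==
["H1","H1","H0","H1","H1"]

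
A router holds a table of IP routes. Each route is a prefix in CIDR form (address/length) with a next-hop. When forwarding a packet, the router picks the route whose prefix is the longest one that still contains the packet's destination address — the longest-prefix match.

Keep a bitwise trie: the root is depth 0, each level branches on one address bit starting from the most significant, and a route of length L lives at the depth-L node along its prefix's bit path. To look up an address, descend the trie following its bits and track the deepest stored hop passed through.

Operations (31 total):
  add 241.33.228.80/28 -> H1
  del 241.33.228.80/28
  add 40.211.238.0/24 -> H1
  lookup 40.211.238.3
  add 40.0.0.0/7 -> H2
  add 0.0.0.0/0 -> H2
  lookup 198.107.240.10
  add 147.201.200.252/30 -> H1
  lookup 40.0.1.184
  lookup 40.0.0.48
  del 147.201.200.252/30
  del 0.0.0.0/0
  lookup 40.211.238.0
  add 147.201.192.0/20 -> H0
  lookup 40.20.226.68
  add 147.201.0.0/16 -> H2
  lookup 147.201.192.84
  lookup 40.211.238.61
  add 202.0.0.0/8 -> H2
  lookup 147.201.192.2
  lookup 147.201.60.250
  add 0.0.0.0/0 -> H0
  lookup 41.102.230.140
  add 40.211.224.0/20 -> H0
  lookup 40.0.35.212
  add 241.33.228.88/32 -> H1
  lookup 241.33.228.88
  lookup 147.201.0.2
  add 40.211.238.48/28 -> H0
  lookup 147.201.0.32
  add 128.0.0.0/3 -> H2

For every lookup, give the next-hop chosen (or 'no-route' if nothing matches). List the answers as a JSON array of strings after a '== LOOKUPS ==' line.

Process each operation:
  + 241.33.228.80/28 (H1) depth=28
  del 241.33.228.80/28 (clear depth 28)
  + 40.211.238.0/24 (H1) depth=24
  ? 40.211.238.3  path d0:-→d1:-→d2:-→d3:-→d4:-→d5:-→d6:-→d7:-→d8:-→d9:-→d10:-→d11:-→d12:-→d13:-→d14:-→d15:-→d16:-→d17:-→d18:-→d19:-→d20:-→d21:-→d22:-→d23:-→d24:H1  best=H1
  + 40.0.0.0/7 (H2) depth=7
  + 0.0.0.0/0 (H2) depth=0
  ? 198.107.240.10  path d0:H2→d1:-→d2:-  best=H2
  + 147.201.200.252/30 (H1) depth=30
  ? 40.0.1.184  path d0:H2→d1:-→d2:-→d3:-→d4:-→d5:-→d6:-→d7:H2→d8:-  best=H2
  ? 40.0.0.48  path d0:H2→d1:-→d2:-→d3:-→d4:-→d5:-→d6:-→d7:H2→d8:-  best=H2
  del 147.201.200.252/30 (clear depth 30)
  del 0.0.0.0/0 (clear depth 0)
  ? 40.211.238.0  path d0:-→d1:-→d2:-→d3:-→d4:-→d5:-→d6:-→d7:H2→d8:-→d9:-→d10:-→d11:-→d12:-→d13:-→d14:-→d15:-→d16:-→d17:-→d18:-→d19:-→d20:-→d21:-→d22:-→d23:-→d24:H1  best=H1
  + 147.201.192.0/20 (H0) depth=20
  ? 40.20.226.68  path d0:-→d1:-→d2:-→d3:-→d4:-→d5:-→d6:-→d7:H2→d8:-  best=H2
  + 147.201.0.0/16 (H2) depth=16
  ? 147.201.192.84  path d0:-→d1:-→d2:-→d3:-→d4:-→d5:-→d6:-→d7:-→d8:-→d9:-→d10:-→d11:-→d12:-→d13:-→d14:-→d15:-→d16:H2→d17:-→d18:-→d19:-→d20:H0  best=H0
  ? 40.211.238.61  path d0:-→d1:-→d2:-→d3:-→d4:-→d5:-→d6:-→d7:H2→d8:-→d9:-→d10:-→d11:-→d12:-→d13:-→d14:-→d15:-→d16:-→d17:-→d18:-→d19:-→d20:-→d21:-→d22:-→d23:-→d24:H1  best=H1
  + 202.0.0.0/8 (H2) depth=8
  ? 147.201.192.2  path d0:-→d1:-→d2:-→d3:-→d4:-→d5:-→d6:-→d7:-→d8:-→d9:-→d10:-→d11:-→d12:-→d13:-→d14:-→d15:-→d16:H2→d17:-→d18:-→d19:-→d20:H0  best=H0
  ? 147.201.60.250  path d0:-→d1:-→d2:-→d3:-→d4:-→d5:-→d6:-→d7:-→d8:-→d9:-→d10:-→d11:-→d12:-→d13:-→d14:-→d15:-→d16:H2  best=H2
  + 0.0.0.0/0 (H0) depth=0
  ? 41.102.230.140  path d0:H0→d1:-→d2:-→d3:-→d4:-→d5:-→d6:-→d7:H2  best=H2
  + 40.211.224.0/20 (H0) depth=20
  ? 40.0.35.212  path d0:H0→d1:-→d2:-→d3:-→d4:-→d5:-→d6:-→d7:H2→d8:-  best=H2
  + 241.33.228.88/32 (H1) depth=32
  ? 241.33.228.88  path d0:H0→d1:-→d2:-→d3:-→d4:-→d5:-→d6:-→d7:-→d8:-→d9:-→d10:-→d11:-→d12:-→d13:-→d14:-→d15:-→d16:-→d17:-→d18:-→d19:-→d20:-→d21:-→d22:-→d23:-→d24:-→d25:-→d26:-→d27:-→d28:-→d29:-→d30:-→d31:-→d32:H1  best=H1
  ? 147.201.0.2  path d0:H0→d1:-→d2:-→d3:-→d4:-→d5:-→d6:-→d7:-→d8:-→d9:-→d10:-→d11:-→d12:-→d13:-→d14:-→d15:-→d16:H2  best=H2
  + 40.211.238.48/28 (H0) depth=28
  ? 147.201.0.32  path d0:H0→d1:-→d2:-→d3:-→d4:-→d5:-→d6:-→d7:-→d8:-→d9:-→d10:-→d11:-→d12:-→d13:-→d14:-→d15:-→d16:H2  best=H2
  + 128.0.0.0/3 (H2) depth=3

== LOOKUPS ==
["H1","H2","H2","H2","H1","H2","H0","H1","H0","H2","H2","H2","H1","H2","H2"]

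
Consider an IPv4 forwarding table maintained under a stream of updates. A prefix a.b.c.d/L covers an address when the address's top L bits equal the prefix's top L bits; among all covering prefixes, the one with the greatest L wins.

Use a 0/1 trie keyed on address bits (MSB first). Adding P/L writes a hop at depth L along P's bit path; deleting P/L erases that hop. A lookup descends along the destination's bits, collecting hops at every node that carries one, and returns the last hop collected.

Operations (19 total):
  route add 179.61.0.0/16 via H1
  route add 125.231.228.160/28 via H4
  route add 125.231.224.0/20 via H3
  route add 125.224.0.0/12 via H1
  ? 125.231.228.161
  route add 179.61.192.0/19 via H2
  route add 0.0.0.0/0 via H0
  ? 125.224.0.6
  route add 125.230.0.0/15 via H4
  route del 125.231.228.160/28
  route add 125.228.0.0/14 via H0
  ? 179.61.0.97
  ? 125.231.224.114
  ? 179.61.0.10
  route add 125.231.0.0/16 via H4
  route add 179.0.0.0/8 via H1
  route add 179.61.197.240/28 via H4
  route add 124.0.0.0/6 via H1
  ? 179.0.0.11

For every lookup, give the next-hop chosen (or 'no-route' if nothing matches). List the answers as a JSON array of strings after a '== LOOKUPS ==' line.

Apply in order:
  + 179.61.0.0/16 (H1) depth=16
  + 125.231.228.160/28 (H4) depth=28
  + 125.231.224.0/20 (H3) depth=20
  + 125.224.0.0/12 (H1) depth=12
  Q 125.231.228.161: descend 0111110111100111111001001010 ; hops seen [H1,H3,H4] ; pick H4
  + 179.61.192.0/19 (H2) depth=19
  + 0.0.0.0/0 (H0) depth=0
  Q 125.224.0.6: descend 0111110111100 ; hops seen [H0,H1] ; pick H1
  + 125.230.0.0/15 (H4) depth=15
  - 125.231.228.160/28 clear@28
  + 125.228.0.0/14 (H0) depth=14
  Q 179.61.0.97: descend 1011001100111101 ; hops seen [H0,H1] ; pick H1
  Q 125.231.224.114: descend 011111011110011111100 ; hops seen [H0,H1,H0,H4,H3] ; pick H3
  Q 179.61.0.10: descend 1011001100111101 ; hops seen [H0,H1] ; pick H1
  + 125.231.0.0/16 (H4) depth=16
  + 179.0.0.0/8 (H1) depth=8
  + 179.61.197.240/28 (H4) depth=28
  + 124.0.0.0/6 (H1) depth=6
  Q 179.0.0.11: descend 1011001100 ; hops seen [H0,H1] ; pick H1

== LOOKUPS ==
["H4","H1","H1","H3","H1","H1"]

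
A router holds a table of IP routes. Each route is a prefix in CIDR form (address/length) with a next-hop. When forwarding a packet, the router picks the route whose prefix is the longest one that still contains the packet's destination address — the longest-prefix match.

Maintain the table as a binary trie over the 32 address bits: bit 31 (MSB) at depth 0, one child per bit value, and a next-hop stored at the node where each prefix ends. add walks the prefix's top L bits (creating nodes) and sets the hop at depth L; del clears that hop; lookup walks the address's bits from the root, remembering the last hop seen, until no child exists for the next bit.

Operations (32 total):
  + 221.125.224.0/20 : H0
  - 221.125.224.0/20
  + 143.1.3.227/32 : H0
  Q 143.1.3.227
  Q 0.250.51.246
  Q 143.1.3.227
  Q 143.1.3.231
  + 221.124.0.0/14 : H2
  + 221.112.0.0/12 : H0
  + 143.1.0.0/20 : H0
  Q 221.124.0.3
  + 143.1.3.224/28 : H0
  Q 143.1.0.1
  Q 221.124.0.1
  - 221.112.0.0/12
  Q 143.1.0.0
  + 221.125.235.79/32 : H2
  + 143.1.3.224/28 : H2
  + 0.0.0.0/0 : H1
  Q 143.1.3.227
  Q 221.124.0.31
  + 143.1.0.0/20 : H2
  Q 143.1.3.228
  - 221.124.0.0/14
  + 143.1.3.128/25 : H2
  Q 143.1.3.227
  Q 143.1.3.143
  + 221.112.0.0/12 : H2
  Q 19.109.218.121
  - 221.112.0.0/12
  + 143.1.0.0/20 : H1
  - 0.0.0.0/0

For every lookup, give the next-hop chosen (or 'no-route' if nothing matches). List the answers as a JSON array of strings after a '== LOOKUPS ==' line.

Trace:
  add 221.125.224.0/20 -> H0 at depth 20
  - 221.125.224.0/20 clear@20
  add 143.1.3.227/32 -> H0 at depth 32
  lookup 143.1.3.227: bits 10001111000000010000001111100011 walk d0:-→d1:-→d2:-→d3:-→d4:-→d5:-→d6:-→d7:-→d8:-→d9:-→d10:-→d11:-→d12:-→d13:-→d14:-→d15:-→d16:-→d17:-→d18:-→d19:-→d20:-→d21:-→d22:-→d23:-→d24:-→d25:-→d26:-→d27:-→d28:-→d29:-→d30:-→d31:-→d32:H0 -> H0
  lookup 0.250.51.246: bits ε walk d0:- -> no-route
  lookup 143.1.3.227: bits 10001111000000010000001111100011 walk d0:-→d1:-→d2:-→d3:-→d4:-→d5:-→d6:-→d7:-→d8:-→d9:-→d10:-→d11:-→d12:-→d13:-→d14:-→d15:-→d16:-→d17:-→d18:-→d19:-→d20:-→d21:-→d22:-→d23:-→d24:-→d25:-→d26:-→d27:-→d28:-→d29:-→d30:-→d31:-→d32:H0 -> H0
  lookup 143.1.3.231: bits 10001111000000010000001111100 walk d0:-→d1:-→d2:-→d3:-→d4:-→d5:-→d6:-→d7:-→d8:-→d9:-→d10:-→d11:-→d12:-→d13:-→d14:-→d15:-→d16:-→d17:-→d18:-→d19:-→d20:-→d21:-→d22:-→d23:-→d24:-→d25:-→d26:-→d27:-→d28:-→d29:- -> no-route
  add 221.124.0.0/14 -> H2 at depth 14
  add 221.112.0.0/12 -> H0 at depth 12
  add 143.1.0.0/20 -> H0 at depth 20
  lookup 221.124.0.3: bits 110111010111110 walk d0:-→d1:-→d2:-→d3:-→d4:-→d5:-→d6:-→d7:-→d8:-→d9:-→d10:-→d11:-→d12:H0→d13:-→d14:H2→d15:- -> H2
  add 143.1.3.224/28 -> H0 at depth 28
  lookup 143.1.0.1: bits 1000111100000001000000 walk d0:-→d1:-→d2:-→d3:-→d4:-→d5:-→d6:-→d7:-→d8:-→d9:-→d10:-→d11:-→d12:-→d13:-→d14:-→d15:-→d16:-→d17:-→d18:-→d19:-→d20:H0→d21:-→d22:- -> H0
  lookup 221.124.0.1: bits 110111010111110 walk d0:-→d1:-→d2:-→d3:-→d4:-→d5:-→d6:-→d7:-→d8:-→d9:-→d10:-→d11:-→d12:H0→d13:-→d14:H2→d15:- -> H2
  - 221.112.0.0/12 clear@12
  lookup 143.1.0.0: bits 1000111100000001000000 walk d0:-→d1:-→d2:-→d3:-→d4:-→d5:-→d6:-→d7:-→d8:-→d9:-→d10:-→d11:-→d12:-→d13:-→d14:-→d15:-→d16:-→d17:-→d18:-→d19:-→d20:H0→d21:-→d22:- -> H0
  add 221.125.235.79/32 -> H2 at depth 32
  add 143.1.3.224/28 -> H2 at depth 28
  add 0.0.0.0/0 -> H1 at depth 0
  lookup 143.1.3.227: bits 10001111000000010000001111100011 walk d0:H1→d1:-→d2:-→d3:-→d4:-→d5:-→d6:-→d7:-→d8:-→d9:-→d10:-→d11:-→d12:-→d13:-→d14:-→d15:-→d16:-→d17:-→d18:-→d19:-→d20:H0→d21:-→d22:-→d23:-→d24:-→d25:-→d26:-→d27:-→d28:H2→d29:-→d30:-→d31:-→d32:H0 -> H0
  lookup 221.124.0.31: bits 110111010111110 walk d0:H1→d1:-→d2:-→d3:-→d4:-→d5:-→d6:-→d7:-→d8:-→d9:-→d10:-→d11:-→d12:-→d13:-→d14:H2→d15:- -> H2
  add 143.1.0.0/20 -> H2 at depth 20
  lookup 143.1.3.228: bits 10001111000000010000001111100 walk d0:H1→d1:-→d2:-→d3:-→d4:-→d5:-→d6:-→d7:-→d8:-→d9:-→d10:-→d11:-→d12:-→d13:-→d14:-→d15:-→d16:-→d17:-→d18:-→d19:-→d20:H2→d21:-→d22:-→d23:-→d24:-→d25:-→d26:-→d27:-→d28:H2→d29:- -> H2
  - 221.124.0.0/14 clear@14
  add 143.1.3.128/25 -> H2 at depth 25
  lookup 143.1.3.227: bits 10001111000000010000001111100011 walk d0:H1→d1:-→d2:-→d3:-→d4:-→d5:-→d6:-→d7:-→d8:-→d9:-→d10:-→d11:-→d12:-→d13:-→d14:-→d15:-→d16:-→d17:-→d18:-→d19:-→d20:H2→d21:-→d22:-→d23:-→d24:-→d25:H2→d26:-→d27:-→d28:H2→d29:-→d30:-→d31:-→d32:H0 -> H0
  lookup 143.1.3.143: bits 1000111100000001000000111 walk d0:H1→d1:-→d2:-→d3:-→d4:-→d5:-→d6:-→d7:-→d8:-→d9:-→d10:-→d11:-→d12:-→d13:-→d14:-→d15:-→d16:-→d17:-→d18:-→d19:-→d20:H2→d21:-→d22:-→d23:-→d24:-→d25:H2 -> H2
  add 221.112.0.0/12 -> H2 at depth 12
  lookup 19.109.218.121: bits ε walk d0:H1 -> H1
  - 221.112.0.0/12 clear@12
  add 143.1.0.0/20 -> H1 at depth 20
  - 0.0.0.0/0 clear@0

== LOOKUPS ==
["H0","no-route","H0","no-route","H2","H0","H2","H0","H0","H2","H2","H0","H2","H1"]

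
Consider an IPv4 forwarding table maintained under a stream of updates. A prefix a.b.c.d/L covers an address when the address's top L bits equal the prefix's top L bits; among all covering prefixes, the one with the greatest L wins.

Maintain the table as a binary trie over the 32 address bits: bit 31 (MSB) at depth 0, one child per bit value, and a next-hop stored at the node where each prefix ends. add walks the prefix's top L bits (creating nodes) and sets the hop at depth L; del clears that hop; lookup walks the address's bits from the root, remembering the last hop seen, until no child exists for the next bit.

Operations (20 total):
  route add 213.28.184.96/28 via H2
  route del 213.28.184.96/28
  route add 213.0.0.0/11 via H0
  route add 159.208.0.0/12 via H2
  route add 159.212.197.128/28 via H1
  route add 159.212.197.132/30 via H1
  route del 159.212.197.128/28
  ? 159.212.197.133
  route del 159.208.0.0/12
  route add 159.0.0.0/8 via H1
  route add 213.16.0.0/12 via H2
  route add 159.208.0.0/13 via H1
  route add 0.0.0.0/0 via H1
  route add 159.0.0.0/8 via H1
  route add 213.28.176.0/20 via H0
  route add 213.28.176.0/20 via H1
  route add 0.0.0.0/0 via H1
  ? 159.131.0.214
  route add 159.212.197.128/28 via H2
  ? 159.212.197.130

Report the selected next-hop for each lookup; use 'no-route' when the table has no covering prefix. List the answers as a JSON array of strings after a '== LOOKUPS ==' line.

Apply in order:
  add 213.28.184.96/28 -> H2 at depth 28
  del 213.28.184.96/28 (clear depth 28)
  add 213.0.0.0/11 -> H0 at depth 11
  add 159.208.0.0/12 -> H2 at depth 12
  add 159.212.197.128/28 -> H1 at depth 28
  add 159.212.197.132/30 -> H1 at depth 30
  del 159.212.197.128/28 (clear depth 28)
  ? 159.212.197.133  path d0:-→d1:-→d2:-→d3:-→d4:-→d5:-→d6:-→d7:-→d8:-→d9:-→d10:-→d11:-→d12:H2→d13:-→d14:-→d15:-→d16:-→d17:-→d18:-→d19:-→d20:-→d21:-→d22:-→d23:-→d24:-→d25:-→d26:-→d27:-→d28:-→d29:-→d30:H1  best=H1
  del 159.208.0.0/12 (clear depth 12)
  add 159.0.0.0/8 -> H1 at depth 8
  add 213.16.0.0/12 -> H2 at depth 12
  add 159.208.0.0/13 -> H1 at depth 13
  add 0.0.0.0/0 -> H1 at depth 0
  add 159.0.0.0/8 -> H1 at depth 8
  add 213.28.176.0/20 -> H0 at depth 20
  add 213.28.176.0/20 -> H1 at depth 20
  add 0.0.0.0/0 -> H1 at depth 0
  ? 159.131.0.214  path d0:H1→d1:-→d2:-→d3:-→d4:-→d5:-→d6:-→d7:-→d8:H1→d9:-  best=H1
  add 159.212.197.128/28 -> H2 at depth 28
  ? 159.212.197.130  path d0:H1→d1:-→d2:-→d3:-→d4:-→d5:-→d6:-→d7:-→d8:H1→d9:-→d10:-→d11:-→d12:-→d13:H1→d14:-→d15:-→d16:-→d17:-→d18:-→d19:-→d20:-→d21:-→d22:-→d23:-→d24:-→d25:-→d26:-→d27:-→d28:H2→d29:-  best=H2

== LOOKUPS ==
["H1","H1","H2"]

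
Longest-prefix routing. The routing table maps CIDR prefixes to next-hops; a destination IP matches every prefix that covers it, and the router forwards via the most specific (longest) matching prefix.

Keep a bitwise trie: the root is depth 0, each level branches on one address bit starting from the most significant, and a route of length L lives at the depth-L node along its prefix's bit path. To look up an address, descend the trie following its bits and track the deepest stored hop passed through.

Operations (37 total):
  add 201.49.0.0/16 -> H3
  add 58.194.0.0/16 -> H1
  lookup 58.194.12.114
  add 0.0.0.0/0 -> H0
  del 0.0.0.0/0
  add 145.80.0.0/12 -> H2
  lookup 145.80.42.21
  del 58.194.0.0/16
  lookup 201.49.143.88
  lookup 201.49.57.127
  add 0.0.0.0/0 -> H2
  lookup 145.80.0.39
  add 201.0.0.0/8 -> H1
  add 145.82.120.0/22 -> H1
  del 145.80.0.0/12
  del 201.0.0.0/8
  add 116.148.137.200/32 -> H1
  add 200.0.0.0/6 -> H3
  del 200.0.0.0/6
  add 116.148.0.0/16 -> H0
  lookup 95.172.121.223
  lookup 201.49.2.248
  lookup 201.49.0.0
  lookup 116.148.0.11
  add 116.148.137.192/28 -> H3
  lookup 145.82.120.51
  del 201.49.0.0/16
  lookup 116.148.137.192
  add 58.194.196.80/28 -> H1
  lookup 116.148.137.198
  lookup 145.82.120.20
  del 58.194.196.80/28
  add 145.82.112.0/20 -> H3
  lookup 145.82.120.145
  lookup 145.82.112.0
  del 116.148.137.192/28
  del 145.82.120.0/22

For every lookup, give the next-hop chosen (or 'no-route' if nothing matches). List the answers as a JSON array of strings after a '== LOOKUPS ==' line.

Trace:
  + 201.49.0.0/16 (H3) depth=16
  + 58.194.0.0/16 (H1) depth=16
  ? 58.194.12.114  path d0:-→d1:-→d2:-→d3:-→d4:-→d5:-→d6:-→d7:-→d8:-→d9:-→d10:-→d11:-→d12:-→d13:-→d14:-→d15:-→d16:H1  best=H1
  + 0.0.0.0/0 (H0) depth=0
  del 0.0.0.0/0 (clear depth 0)
  + 145.80.0.0/12 (H2) depth=12
  ? 145.80.42.21  path d0:-→d1:-→d2:-→d3:-→d4:-→d5:-→d6:-→d7:-→d8:-→d9:-→d10:-→d11:-→d12:H2  best=H2
  del 58.194.0.0/16 (clear depth 16)
  ? 201.49.143.88  path d0:-→d1:-→d2:-→d3:-→d4:-→d5:-→d6:-→d7:-→d8:-→d9:-→d10:-→d11:-→d12:-→d13:-→d14:-→d15:-→d16:H3  best=H3
  ? 201.49.57.127  path d0:-→d1:-→d2:-→d3:-→d4:-→d5:-→d6:-→d7:-→d8:-→d9:-→d10:-→d11:-→d12:-→d13:-→d14:-→d15:-→d16:H3  best=H3
  + 0.0.0.0/0 (H2) depth=0
  ? 145.80.0.39  path d0:H2→d1:-→d2:-→d3:-→d4:-→d5:-→d6:-→d7:-→d8:-→d9:-→d10:-→d11:-→d12:H2  best=H2
  + 201.0.0.0/8 (H1) depth=8
  + 145.82.120.0/22 (H1) depth=22
  del 145.80.0.0/12 (clear depth 12)
  del 201.0.0.0/8 (clear depth 8)
  + 116.148.137.200/32 (H1) depth=32
  + 200.0.0.0/6 (H3) depth=6
  del 200.0.0.0/6 (clear depth 6)
  + 116.148.0.0/16 (H0) depth=16
  ? 95.172.121.223  path d0:H2→d1:-→d2:-  best=H2
  ? 201.49.2.248  path d0:H2→d1:-→d2:-→d3:-→d4:-→d5:-→d6:-→d7:-→d8:-→d9:-→d10:-→d11:-→d12:-→d13:-→d14:-→d15:-→d16:H3  best=H3
  ? 201.49.0.0  path d0:H2→d1:-→d2:-→d3:-→d4:-→d5:-→d6:-→d7:-→d8:-→d9:-→d10:-→d11:-→d12:-→d13:-→d14:-→d15:-→d16:H3  best=H3
  ? 116.148.0.11  path d0:H2→d1:-→d2:-→d3:-→d4:-→d5:-→d6:-→d7:-→d8:-→d9:-→d10:-→d11:-→d12:-→d13:-→d14:-→d15:-→d16:H0  best=H0
  + 116.148.137.192/28 (H3) depth=28
  ? 145.82.120.51  path d0:H2→d1:-→d2:-→d3:-→d4:-→d5:-→d6:-→d7:-→d8:-→d9:-→d10:-→d11:-→d12:-→d13:-→d14:-→d15:-→d16:-→d17:-→d18:-→d19:-→d20:-→d21:-→d22:H1  best=H1
  del 201.49.0.0/16 (clear depth 16)
  ? 116.148.137.192  path d0:H2→d1:-→d2:-→d3:-→d4:-→d5:-→d6:-→d7:-→d8:-→d9:-→d10:-→d11:-→d12:-→d13:-→d14:-→d15:-→d16:H0→d17:-→d18:-→d19:-→d20:-→d21:-→d22:-→d23:-→d24:-→d25:-→d26:-→d27:-→d28:H3  best=H3
  + 58.194.196.80/28 (H1) depth=28
  ? 116.148.137.198  path d0:H2→d1:-→d2:-→d3:-→d4:-→d5:-→d6:-→d7:-→d8:-→d9:-→d10:-→d11:-→d12:-→d13:-→d14:-→d15:-→d16:H0→d17:-→d18:-→d19:-→d20:-→d21:-→d22:-→d23:-→d24:-→d25:-→d26:-→d27:-→d28:H3  best=H3
  ? 145.82.120.20  path d0:H2→d1:-→d2:-→d3:-→d4:-→d5:-→d6:-→d7:-→d8:-→d9:-→d10:-→d11:-→d12:-→d13:-→d14:-→d15:-→d16:-→d17:-→d18:-→d19:-→d20:-→d21:-→d22:H1  best=H1
  del 58.194.196.80/28 (clear depth 28)
  + 145.82.112.0/20 (H3) depth=20
  ? 145.82.120.145  path d0:H2→d1:-→d2:-→d3:-→d4:-→d5:-→d6:-→d7:-→d8:-→d9:-→d10:-→d11:-→d12:-→d13:-→d14:-→d15:-→d16:-→d17:-→d18:-→d19:-→d20:H3→d21:-→d22:H1  best=H1
  ? 145.82.112.0  path d0:H2→d1:-→d2:-→d3:-→d4:-→d5:-→d6:-→d7:-→d8:-→d9:-→d10:-→d11:-→d12:-→d13:-→d14:-→d15:-→d16:-→d17:-→d18:-→d19:-→d20:H3  best=H3
  del 116.148.137.192/28 (clear depth 28)
  del 145.82.120.0/22 (clear depth 22)

== LOOKUPS ==
["H1","H2","H3","H3","H2","H2","H3","H3","H0","H1","H3","H3","H1","H1","H3"]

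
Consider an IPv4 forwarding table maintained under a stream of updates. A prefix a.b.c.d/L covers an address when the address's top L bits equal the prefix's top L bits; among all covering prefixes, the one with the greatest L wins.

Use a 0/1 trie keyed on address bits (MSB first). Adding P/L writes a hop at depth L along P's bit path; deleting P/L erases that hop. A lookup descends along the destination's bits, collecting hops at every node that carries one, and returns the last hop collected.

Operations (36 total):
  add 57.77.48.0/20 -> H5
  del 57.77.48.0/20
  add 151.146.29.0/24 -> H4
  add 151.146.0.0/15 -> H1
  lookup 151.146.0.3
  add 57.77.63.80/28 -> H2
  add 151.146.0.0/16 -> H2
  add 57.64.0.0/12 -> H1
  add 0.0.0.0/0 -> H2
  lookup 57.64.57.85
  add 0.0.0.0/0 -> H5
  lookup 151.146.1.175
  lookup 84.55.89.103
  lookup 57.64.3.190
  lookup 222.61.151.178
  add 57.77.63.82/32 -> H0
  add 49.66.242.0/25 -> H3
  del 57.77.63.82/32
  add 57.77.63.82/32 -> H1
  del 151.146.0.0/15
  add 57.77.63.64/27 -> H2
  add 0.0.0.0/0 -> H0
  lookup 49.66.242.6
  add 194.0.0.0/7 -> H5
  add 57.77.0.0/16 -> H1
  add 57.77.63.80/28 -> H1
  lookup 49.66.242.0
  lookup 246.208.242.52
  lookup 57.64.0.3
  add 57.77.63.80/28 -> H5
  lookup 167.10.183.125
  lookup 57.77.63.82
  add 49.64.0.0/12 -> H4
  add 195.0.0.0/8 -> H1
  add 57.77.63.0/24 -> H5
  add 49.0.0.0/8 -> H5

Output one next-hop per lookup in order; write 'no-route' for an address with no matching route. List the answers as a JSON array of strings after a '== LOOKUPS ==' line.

Process each operation:
  add 57.77.48.0/20 -> H5 at depth 20
  del 57.77.48.0/20 (clear depth 20)
  add 151.146.29.0/24 -> H4 at depth 24
  add 151.146.0.0/15 -> H1 at depth 15
  lookup 151.146.0.3: bits 1001011110010010000 walk d0:-→d1:-→d2:-→d3:-→d4:-→d5:-→d6:-→d7:-→d8:-→d9:-→d10:-→d11:-→d12:-→d13:-→d14:-→d15:H1→d16:-→d17:-→d18:-→d19:- -> H1
  add 57.77.63.80/28 -> H2 at depth 28
  add 151.146.0.0/16 -> H2 at depth 16
  add 57.64.0.0/12 -> H1 at depth 12
  add 0.0.0.0/0 -> H2 at depth 0
  lookup 57.64.57.85: bits 001110010100 walk d0:H2→d1:-→d2:-→d3:-→d4:-→d5:-→d6:-→d7:-→d8:-→d9:-→d10:-→d11:-→d12:H1 -> H1
  add 0.0.0.0/0 -> H5 at depth 0
  lookup 151.146.1.175: bits 1001011110010010000 walk d0:H5→d1:-→d2:-→d3:-→d4:-→d5:-→d6:-→d7:-→d8:-→d9:-→d10:-→d11:-→d12:-→d13:-→d14:-→d15:H1→d16:H2→d17:-→d18:-→d19:- -> H2
  lookup 84.55.89.103: bits 0 walk d0:H5→d1:- -> H5
  lookup 57.64.3.190: bits 001110010100 walk d0:H5→d1:-→d2:-→d3:-→d4:-→d5:-→d6:-→d7:-→d8:-→d9:-→d10:-→d11:-→d12:H1 -> H1
  lookup 222.61.151.178: bits 1 walk d0:H5→d1:- -> H5
  add 57.77.63.82/32 -> H0 at depth 32
  add 49.66.242.0/25 -> H3 at depth 25
  del 57.77.63.82/32 (clear depth 32)
  add 57.77.63.82/32 -> H1 at depth 32
  del 151.146.0.0/15 (clear depth 15)
  add 57.77.63.64/27 -> H2 at depth 27
  add 0.0.0.0/0 -> H0 at depth 0
  lookup 49.66.242.6: bits 0011000101000010111100100 walk d0:H0→d1:-→d2:-→d3:-→d4:-→d5:-→d6:-→d7:-→d8:-→d9:-→d10:-→d11:-→d12:-→d13:-→d14:-→d15:-→d16:-→d17:-→d18:-→d19:-→d20:-→d21:-→d22:-→d23:-→d24:-→d25:H3 -> H3
  add 194.0.0.0/7 -> H5 at depth 7
  add 57.77.0.0/16 -> H1 at depth 16
  add 57.77.63.80/28 -> H1 at depth 28
  lookup 49.66.242.0: bits 0011000101000010111100100 walk d0:H0→d1:-→d2:-→d3:-→d4:-→d5:-→d6:-→d7:-→d8:-→d9:-→d10:-→d11:-→d12:-→d13:-→d14:-→d15:-→d16:-→d17:-→d18:-→d19:-→d20:-→d21:-→d22:-→d23:-→d24:-→d25:H3 -> H3
  lookup 246.208.242.52: bits 11 walk d0:H0→d1:-→d2:- -> H0
  lookup 57.64.0.3: bits 001110010100 walk d0:H0→d1:-→d2:-→d3:-→d4:-→d5:-→d6:-→d7:-→d8:-→d9:-→d10:-→d11:-→d12:H1 -> H1
  add 57.77.63.80/28 -> H5 at depth 28
  lookup 167.10.183.125: bits 10 walk d0:H0→d1:-→d2:- -> H0
  lookup 57.77.63.82: bits 00111001010011010011111101010010 walk d0:H0→d1:-→d2:-→d3:-→d4:-→d5:-→d6:-→d7:-→d8:-→d9:-→d10:-→d11:-→d12:H1→d13:-→d14:-→d15:-→d16:H1→d17:-→d18:-→d19:-→d20:-→d21:-→d22:-→d23:-→d24:-→d25:-→d26:-→d27:H2→d28:H5→d29:-→d30:-→d31:-→d32:H1 -> H1
  add 49.64.0.0/12 -> H4 at depth 12
  add 195.0.0.0/8 -> H1 at depth 8
  add 57.77.63.0/24 -> H5 at depth 24
  add 49.0.0.0/8 -> H5 at depth 8

== LOOKUPS ==
["H1","H1","H2","H5","H1","H5","H3","H3","H0","H1","H0","H1"]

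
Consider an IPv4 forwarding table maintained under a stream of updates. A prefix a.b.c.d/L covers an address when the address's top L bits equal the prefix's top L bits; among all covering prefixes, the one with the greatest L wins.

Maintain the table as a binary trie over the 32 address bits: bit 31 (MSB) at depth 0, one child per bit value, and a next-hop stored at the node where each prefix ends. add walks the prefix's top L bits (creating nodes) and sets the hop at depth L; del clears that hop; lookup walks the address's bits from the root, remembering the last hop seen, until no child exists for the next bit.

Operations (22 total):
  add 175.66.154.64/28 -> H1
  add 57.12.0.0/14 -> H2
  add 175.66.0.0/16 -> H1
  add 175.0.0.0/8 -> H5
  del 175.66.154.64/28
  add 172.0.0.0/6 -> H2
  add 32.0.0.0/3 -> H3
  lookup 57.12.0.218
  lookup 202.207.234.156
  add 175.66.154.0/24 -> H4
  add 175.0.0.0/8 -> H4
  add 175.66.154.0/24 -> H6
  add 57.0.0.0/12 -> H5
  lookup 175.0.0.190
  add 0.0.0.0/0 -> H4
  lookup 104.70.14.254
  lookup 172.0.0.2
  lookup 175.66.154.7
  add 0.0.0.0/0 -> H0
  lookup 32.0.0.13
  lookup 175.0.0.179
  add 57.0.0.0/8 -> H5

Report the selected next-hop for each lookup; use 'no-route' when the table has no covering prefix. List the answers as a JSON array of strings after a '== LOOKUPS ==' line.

Trace:
  add 175.66.154.64/28 -> H1 at depth 28
  add 57.12.0.0/14 -> H2 at depth 14
  add 175.66.0.0/16 -> H1 at depth 16
  add 175.0.0.0/8 -> H5 at depth 8
  del 175.66.154.64/28 (clear depth 28)
  add 172.0.0.0/6 -> H2 at depth 6
  add 32.0.0.0/3 -> H3 at depth 3
  ? 57.12.0.218  path d0:-→d1:-→d2:-→d3:H3→d4:-→d5:-→d6:-→d7:-→d8:-→d9:-→d10:-→d11:-→d12:-→d13:-→d14:H2  best=H2
  ? 202.207.234.156  path d0:-→d1:-  best=no-route
  add 175.66.154.0/24 -> H4 at depth 24
  add 175.0.0.0/8 -> H4 at depth 8
  add 175.66.154.0/24 -> H6 at depth 24
  add 57.0.0.0/12 -> H5 at depth 12
  ? 175.0.0.190  path d0:-→d1:-→d2:-→d3:-→d4:-→d5:-→d6:H2→d7:-→d8:H4→d9:-  best=H4
  add 0.0.0.0/0 -> H4 at depth 0
  ? 104.70.14.254  path d0:H4→d1:-  best=H4
  ? 172.0.0.2  path d0:H4→d1:-→d2:-→d3:-→d4:-→d5:-→d6:H2  best=H2
  ? 175.66.154.7  path d0:H4→d1:-→d2:-→d3:-→d4:-→d5:-→d6:H2→d7:-→d8:H4→d9:-→d10:-→d11:-→d12:-→d13:-→d14:-→d15:-→d16:H1→d17:-→d18:-→d19:-→d20:-→d21:-→d22:-→d23:-→d24:H6→d25:-  best=H6
  add 0.0.0.0/0 -> H0 at depth 0
  ? 32.0.0.13  path d0:H0→d1:-→d2:-→d3:H3  best=H3
  ? 175.0.0.179  path d0:H0→d1:-→d2:-→d3:-→d4:-→d5:-→d6:H2→d7:-→d8:H4→d9:-  best=H4
  add 57.0.0.0/8 -> H5 at depth 8

== LOOKUPS ==
["H2","no-route","H4","H4","H2","H6","H3","H4"]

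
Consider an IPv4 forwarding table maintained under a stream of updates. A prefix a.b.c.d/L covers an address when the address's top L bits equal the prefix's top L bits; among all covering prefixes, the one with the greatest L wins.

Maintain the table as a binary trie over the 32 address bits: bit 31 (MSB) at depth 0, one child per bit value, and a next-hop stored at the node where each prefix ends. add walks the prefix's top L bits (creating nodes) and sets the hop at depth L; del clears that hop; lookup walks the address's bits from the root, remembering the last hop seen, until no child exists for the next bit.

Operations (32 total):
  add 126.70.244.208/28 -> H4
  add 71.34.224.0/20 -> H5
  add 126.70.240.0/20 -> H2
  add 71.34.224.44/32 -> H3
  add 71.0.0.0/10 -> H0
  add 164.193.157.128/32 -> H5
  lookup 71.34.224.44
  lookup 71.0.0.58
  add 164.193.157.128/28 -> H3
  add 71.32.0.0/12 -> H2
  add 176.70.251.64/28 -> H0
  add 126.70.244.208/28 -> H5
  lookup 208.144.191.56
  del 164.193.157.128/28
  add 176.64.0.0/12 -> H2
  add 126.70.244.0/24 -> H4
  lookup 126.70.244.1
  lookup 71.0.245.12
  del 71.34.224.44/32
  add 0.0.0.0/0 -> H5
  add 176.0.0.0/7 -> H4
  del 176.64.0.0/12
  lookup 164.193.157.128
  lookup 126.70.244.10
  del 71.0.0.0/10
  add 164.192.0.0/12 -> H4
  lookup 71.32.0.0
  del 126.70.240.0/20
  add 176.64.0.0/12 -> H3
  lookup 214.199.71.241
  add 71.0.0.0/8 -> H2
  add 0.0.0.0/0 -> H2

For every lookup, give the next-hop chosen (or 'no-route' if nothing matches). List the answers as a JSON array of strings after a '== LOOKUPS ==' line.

Apply in order:
  add 126.70.244.208/28 -> H4 at depth 28
  add 71.34.224.0/20 -> H5 at depth 20
  add 126.70.240.0/20 -> H2 at depth 20
  add 71.34.224.44/32 -> H3 at depth 32
  add 71.0.0.0/10 -> H0 at depth 10
  add 164.193.157.128/32 -> H5 at depth 32
  ? 71.34.224.44  path d0:-→d1:-→d2:-→d3:-→d4:-→d5:-→d6:-→d7:-→d8:-→d9:-→d10:H0→d11:-→d12:-→d13:-→d14:-→d15:-→d16:-→d17:-→d18:-→d19:-→d20:H5→d21:-→d22:-→d23:-→d24:-→d25:-→d26:-→d27:-→d28:-→d29:-→d30:-→d31:-→d32:H3  best=H3
  ? 71.0.0.58  path d0:-→d1:-→d2:-→d3:-→d4:-→d5:-→d6:-→d7:-→d8:-→d9:-→d10:H0  best=H0
  add 164.193.157.128/28 -> H3 at depth 28
  add 71.32.0.0/12 -> H2 at depth 12
  add 176.70.251.64/28 -> H0 at depth 28
  add 126.70.244.208/28 -> H5 at depth 28
  ? 208.144.191.56  path d0:-→d1:-  best=no-route
  del 164.193.157.128/28 (clear depth 28)
  add 176.64.0.0/12 -> H2 at depth 12
  add 126.70.244.0/24 -> H4 at depth 24
  ? 126.70.244.1  path d0:-→d1:-→d2:-→d3:-→d4:-→d5:-→d6:-→d7:-→d8:-→d9:-→d10:-→d11:-→d12:-→d13:-→d14:-→d15:-→d16:-→d17:-→d18:-→d19:-→d20:H2→d21:-→d22:-→d23:-→d24:H4  best=H4
  ? 71.0.245.12  path d0:-→d1:-→d2:-→d3:-→d4:-→d5:-→d6:-→d7:-→d8:-→d9:-→d10:H0  best=H0
  del 71.34.224.44/32 (clear depth 32)
  add 0.0.0.0/0 -> H5 at depth 0
  add 176.0.0.0/7 -> H4 at depth 7
  del 176.64.0.0/12 (clear depth 12)
  ? 164.193.157.128  path d0:H5→d1:-→d2:-→d3:-→d4:-→d5:-→d6:-→d7:-→d8:-→d9:-→d10:-→d11:-→d12:-→d13:-→d14:-→d15:-→d16:-→d17:-→d18:-→d19:-→d20:-→d21:-→d22:-→d23:-→d24:-→d25:-→d26:-→d27:-→d28:-→d29:-→d30:-→d31:-→d32:H5  best=H5
  ? 126.70.244.10  path d0:H5→d1:-→d2:-→d3:-→d4:-→d5:-→d6:-→d7:-→d8:-→d9:-→d10:-→d11:-→d12:-→d13:-→d14:-→d15:-→d16:-→d17:-→d18:-→d19:-→d20:H2→d21:-→d22:-→d23:-→d24:H4  best=H4
  del 71.0.0.0/10 (clear depth 10)
  add 164.192.0.0/12 -> H4 at depth 12
  ? 71.32.0.0  path d0:H5→d1:-→d2:-→d3:-→d4:-→d5:-→d6:-→d7:-→d8:-→d9:-→d10:-→d11:-→d12:H2→d13:-→d14:-  best=H2
  del 126.70.240.0/20 (clear depth 20)
  add 176.64.0.0/12 -> H3 at depth 12
  ? 214.199.71.241  path d0:H5→d1:-  best=H5
  add 71.0.0.0/8 -> H2 at depth 8
  add 0.0.0.0/0 -> H2 at depth 0

== LOOKUPS ==
["H3","H0","no-route","H4","H0","H5","H4","H2","H5"]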